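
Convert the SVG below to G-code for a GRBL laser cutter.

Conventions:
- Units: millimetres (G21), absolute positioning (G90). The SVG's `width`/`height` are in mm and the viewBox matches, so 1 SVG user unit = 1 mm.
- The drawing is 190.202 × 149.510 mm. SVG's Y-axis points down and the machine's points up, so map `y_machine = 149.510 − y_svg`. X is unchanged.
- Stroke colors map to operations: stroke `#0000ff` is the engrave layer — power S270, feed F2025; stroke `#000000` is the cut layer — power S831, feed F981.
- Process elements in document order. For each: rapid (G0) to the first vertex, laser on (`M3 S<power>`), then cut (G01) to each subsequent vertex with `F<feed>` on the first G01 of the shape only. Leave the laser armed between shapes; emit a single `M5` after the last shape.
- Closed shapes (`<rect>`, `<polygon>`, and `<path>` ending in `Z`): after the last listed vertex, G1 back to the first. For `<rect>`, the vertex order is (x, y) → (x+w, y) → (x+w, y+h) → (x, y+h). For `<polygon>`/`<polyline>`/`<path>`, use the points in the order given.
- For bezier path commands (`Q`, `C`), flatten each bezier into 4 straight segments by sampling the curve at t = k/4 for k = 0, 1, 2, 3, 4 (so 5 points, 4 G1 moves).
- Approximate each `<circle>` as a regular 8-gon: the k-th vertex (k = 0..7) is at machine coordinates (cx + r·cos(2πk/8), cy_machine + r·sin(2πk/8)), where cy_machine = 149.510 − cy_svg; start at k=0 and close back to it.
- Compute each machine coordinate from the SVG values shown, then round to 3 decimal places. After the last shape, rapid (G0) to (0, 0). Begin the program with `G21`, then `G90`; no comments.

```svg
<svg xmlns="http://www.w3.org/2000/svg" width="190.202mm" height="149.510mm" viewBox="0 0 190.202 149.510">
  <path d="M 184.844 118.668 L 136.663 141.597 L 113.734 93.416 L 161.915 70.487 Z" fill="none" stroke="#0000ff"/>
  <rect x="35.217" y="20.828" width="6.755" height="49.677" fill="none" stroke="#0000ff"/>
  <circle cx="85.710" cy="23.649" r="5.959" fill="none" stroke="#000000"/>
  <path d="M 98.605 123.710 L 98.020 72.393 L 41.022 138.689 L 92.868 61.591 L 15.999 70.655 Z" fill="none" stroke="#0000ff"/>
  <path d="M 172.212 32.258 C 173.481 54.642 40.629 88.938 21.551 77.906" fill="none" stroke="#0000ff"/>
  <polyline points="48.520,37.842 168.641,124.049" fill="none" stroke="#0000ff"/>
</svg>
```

G21
G90
G0 X184.844 Y30.842
M3 S270
G01 X136.663 Y7.913 F2025
G01 X113.734 Y56.094
G01 X161.915 Y79.023
G01 X184.844 Y30.842
G0 X35.217 Y128.682
M3 S270
G01 X41.972 Y128.682 F2025
G01 X41.972 Y79.005
G01 X35.217 Y79.005
G01 X35.217 Y128.682
G0 X91.669 Y125.861
M3 S831
G01 X89.924 Y130.075 F981
G01 X85.710 Y131.820
G01 X81.496 Y130.075
G01 X79.751 Y125.861
G01 X81.496 Y121.647
G01 X85.710 Y119.902
G01 X89.924 Y121.647
G01 X91.669 Y125.861
G0 X98.605 Y25.800
M3 S270
G01 X98.020 Y77.117 F2025
G01 X41.022 Y10.821
G01 X92.868 Y87.919
G01 X15.999 Y78.855
G01 X98.605 Y25.800
G0 X172.212 Y117.252
M3 S270
G01 X151.889 Y99.125 F2025
G01 X104.512 Y81.897
G01 X53.319 Y70.935
G01 X21.551 Y71.604
G0 X48.520 Y111.668
M3 S270
G01 X168.641 Y25.461 F2025
M5
G0 X0.000 Y0.000

1 u = 1 mm; y_m = 149.510 − y.

[1] `<path>` regular polygon, #0000ff→engrave S270 F2025: (184.844,30.842) → (136.663,7.913) → (113.734,56.094) → (161.915,79.023) → (184.844,30.842) (closed)

[2] `<rect>` rectangle, #0000ff→engrave S270 F2025: (35.217,128.682) → (41.972,128.682) → (41.972,79.005) → (35.217,79.005) → (35.217,128.682) (closed)

[3] `<circle>` circle, #000000→cut S831 F981: (91.669,125.861) → (89.924,130.075) → (85.710,131.820) → (81.496,130.075) → (79.751,125.861) → (81.496,121.647) → (85.710,119.902) → (89.924,121.647) → (91.669,125.861) (closed)

[4] `<path>` closed polygon, #0000ff→engrave S270 F2025: (98.605,25.800) → (98.020,77.117) → (41.022,10.821) → (92.868,87.919) → (15.999,78.855) → (98.605,25.800) (closed)

[5] `<path>` cubic bezier, #0000ff→engrave S270 F2025: (172.212,117.252) → (151.889,99.125) → (104.512,81.897) → (53.319,70.935) → (21.551,71.604)

[6] `<polyline>` line segment, #0000ff→engrave S270 F2025: (48.520,111.668) → (168.641,25.461)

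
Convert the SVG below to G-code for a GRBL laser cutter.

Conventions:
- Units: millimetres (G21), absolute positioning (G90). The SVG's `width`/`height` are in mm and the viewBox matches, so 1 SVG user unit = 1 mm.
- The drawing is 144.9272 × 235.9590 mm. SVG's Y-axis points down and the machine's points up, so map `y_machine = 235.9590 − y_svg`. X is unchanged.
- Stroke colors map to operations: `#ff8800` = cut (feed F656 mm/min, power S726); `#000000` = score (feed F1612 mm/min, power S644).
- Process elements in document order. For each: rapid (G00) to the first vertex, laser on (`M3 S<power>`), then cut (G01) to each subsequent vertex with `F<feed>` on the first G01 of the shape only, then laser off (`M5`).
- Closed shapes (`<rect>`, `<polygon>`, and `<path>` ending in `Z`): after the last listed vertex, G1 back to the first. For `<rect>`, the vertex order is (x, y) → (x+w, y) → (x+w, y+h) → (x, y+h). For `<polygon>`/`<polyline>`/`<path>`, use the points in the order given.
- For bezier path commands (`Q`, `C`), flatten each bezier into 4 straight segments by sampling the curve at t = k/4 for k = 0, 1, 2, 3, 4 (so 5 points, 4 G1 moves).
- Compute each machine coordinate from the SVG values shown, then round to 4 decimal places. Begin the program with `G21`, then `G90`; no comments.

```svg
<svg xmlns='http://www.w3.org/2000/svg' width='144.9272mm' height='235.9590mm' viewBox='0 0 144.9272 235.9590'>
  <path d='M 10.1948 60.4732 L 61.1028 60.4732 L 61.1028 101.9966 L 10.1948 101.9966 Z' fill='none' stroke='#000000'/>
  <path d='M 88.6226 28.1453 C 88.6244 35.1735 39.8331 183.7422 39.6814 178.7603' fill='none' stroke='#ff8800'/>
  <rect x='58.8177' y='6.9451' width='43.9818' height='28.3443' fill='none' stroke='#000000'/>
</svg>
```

G21
G90
G00 X10.1948 Y175.4858
M3 S644
G01 X61.1028 Y175.4858 F1612
G01 X61.1028 Y133.9624
G01 X10.1948 Y133.9624
G01 X10.1948 Y175.4858
M5
G00 X88.6226 Y207.8137
M3 S726
G01 X80.9976 Y180.6145 F656
G01 X64.2096 Y128.0024
G01 X47.3927 Y77.6422
G01 X39.6814 Y57.1987
M5
G00 X58.8177 Y229.0139
M3 S644
G01 X102.7995 Y229.0139 F1612
G01 X102.7995 Y200.6696
G01 X58.8177 Y200.6696
G01 X58.8177 Y229.0139
M5

viewBox `0 0 144.9272 235.9590` with mm width/height → 1 unit = 1 mm. Flip: y_m = 235.9590 − y_svg.

**Shape 1** — `<path>` rectangle, stroke `#000000` → score (S644, F1612). Machine vertices: (10.1948,175.4858) → (61.1028,175.4858) → (61.1028,133.9624) → (10.1948,133.9624) → (10.1948,175.4858). Closed: final G1 returns to the first vertex.

**Shape 2** — `<path>` cubic bezier, stroke `#ff8800` → cut (S726, F656). Control points (SVG): P0=(88.6226,28.1453), P1=(88.6244,35.1735), P2=(39.8331,183.7422), P3=(39.6814,178.7603); sampled at t=k/4. Machine vertices: (88.6226,207.8137) → (80.9976,180.6145) → (64.2096,128.0024) → (47.3927,77.6422) → (39.6814,57.1987). Open path.

**Shape 3** — `<rect>` rectangle, stroke `#000000` → score (S644, F1612). Machine vertices: (58.8177,229.0139) → (102.7995,229.0139) → (102.7995,200.6696) → (58.8177,200.6696) → (58.8177,229.0139). Closed: final G1 returns to the first vertex.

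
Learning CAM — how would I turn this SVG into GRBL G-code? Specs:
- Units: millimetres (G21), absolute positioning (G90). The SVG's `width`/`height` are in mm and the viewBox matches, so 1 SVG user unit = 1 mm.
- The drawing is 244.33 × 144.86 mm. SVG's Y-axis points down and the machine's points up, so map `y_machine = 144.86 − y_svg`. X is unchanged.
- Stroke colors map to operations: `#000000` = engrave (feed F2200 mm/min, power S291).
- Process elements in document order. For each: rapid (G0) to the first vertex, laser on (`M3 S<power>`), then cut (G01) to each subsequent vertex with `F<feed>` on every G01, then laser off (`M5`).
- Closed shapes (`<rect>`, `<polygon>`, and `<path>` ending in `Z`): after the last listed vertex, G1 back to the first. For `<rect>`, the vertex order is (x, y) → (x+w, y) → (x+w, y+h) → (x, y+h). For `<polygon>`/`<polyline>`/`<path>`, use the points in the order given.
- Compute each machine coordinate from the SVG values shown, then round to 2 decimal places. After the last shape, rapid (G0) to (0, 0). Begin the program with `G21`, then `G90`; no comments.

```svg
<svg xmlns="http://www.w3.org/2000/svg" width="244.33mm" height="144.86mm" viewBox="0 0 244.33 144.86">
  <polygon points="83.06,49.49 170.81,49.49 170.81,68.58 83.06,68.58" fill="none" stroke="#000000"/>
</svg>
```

Since the viewBox matches the mm dimensions, user units are millimetres directly. The only transform is the Y-flip y_m = 144.86 − y_svg.

Shape 1 is a rectangle drawn with `<polygon>`. Its stroke #000000 means engrave at S291, F2200. After flipping Y the toolpath is (83.06,95.37) → (170.81,95.37) → (170.81,76.28) → (83.06,76.28) → (83.06,95.37), returning to the start.

G21
G90
G0 X83.06 Y95.37
M3 S291
G01 X170.81 Y95.37 F2200
G01 X170.81 Y76.28 F2200
G01 X83.06 Y76.28 F2200
G01 X83.06 Y95.37 F2200
M5
G0 X0.00 Y0.00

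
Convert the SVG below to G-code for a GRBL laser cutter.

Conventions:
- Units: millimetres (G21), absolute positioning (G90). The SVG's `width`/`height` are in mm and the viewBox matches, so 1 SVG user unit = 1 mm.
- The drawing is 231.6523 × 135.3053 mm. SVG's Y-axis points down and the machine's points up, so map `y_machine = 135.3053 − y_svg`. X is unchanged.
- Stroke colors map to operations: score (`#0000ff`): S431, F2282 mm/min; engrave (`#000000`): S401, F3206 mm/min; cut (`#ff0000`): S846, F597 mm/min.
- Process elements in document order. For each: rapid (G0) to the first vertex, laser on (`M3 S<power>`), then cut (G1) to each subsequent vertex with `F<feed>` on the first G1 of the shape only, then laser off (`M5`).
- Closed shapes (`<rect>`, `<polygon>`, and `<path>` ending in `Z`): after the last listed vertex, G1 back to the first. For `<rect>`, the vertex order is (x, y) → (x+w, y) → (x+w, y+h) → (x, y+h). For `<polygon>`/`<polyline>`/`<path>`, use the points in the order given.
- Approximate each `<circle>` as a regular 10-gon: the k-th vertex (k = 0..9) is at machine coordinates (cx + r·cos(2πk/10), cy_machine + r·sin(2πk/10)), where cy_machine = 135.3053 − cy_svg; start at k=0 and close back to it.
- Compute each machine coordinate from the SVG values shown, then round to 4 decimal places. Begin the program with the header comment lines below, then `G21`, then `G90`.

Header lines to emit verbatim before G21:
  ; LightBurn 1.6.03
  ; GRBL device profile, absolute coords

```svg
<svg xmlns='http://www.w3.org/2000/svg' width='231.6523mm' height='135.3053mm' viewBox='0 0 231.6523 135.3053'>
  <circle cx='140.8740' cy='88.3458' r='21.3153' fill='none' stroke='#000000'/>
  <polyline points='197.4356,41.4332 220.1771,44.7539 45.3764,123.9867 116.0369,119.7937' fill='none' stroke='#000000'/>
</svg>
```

; LightBurn 1.6.03
; GRBL device profile, absolute coords
G21
G90
G0 X162.1893 Y46.9595
M3 S401
G1 X158.1184 Y59.4883 F3206
G1 X147.4608 Y67.2316
G1 X134.2872 Y67.2316
G1 X123.6296 Y59.4883
G1 X119.5587 Y46.9595
G1 X123.6296 Y34.4307
G1 X134.2872 Y26.6874
G1 X147.4608 Y26.6874
G1 X158.1184 Y34.4307
G1 X162.1893 Y46.9595
M5
G0 X197.4356 Y93.8721
M3 S401
G1 X220.1771 Y90.5514 F3206
G1 X45.3764 Y11.3186
G1 X116.0369 Y15.5116
M5

viewBox `0 0 231.6523 135.3053` with mm width/height → 1 unit = 1 mm. Flip: y_m = 135.3053 − y_svg.

**Shape 1** — `<circle>` circle, stroke `#000000` → engrave (S401, F3206). Machine vertices: (162.1893,46.9595) → (158.1184,59.4883) → (147.4608,67.2316) → (134.2872,67.2316) → (123.6296,59.4883) → (119.5587,46.9595) → (123.6296,34.4307) → (134.2872,26.6874) → (147.4608,26.6874) → (158.1184,34.4307) → (162.1893,46.9595). Closed: final G1 returns to the first vertex.

**Shape 2** — `<polyline>` open polyline, stroke `#000000` → engrave (S401, F3206). Machine vertices: (197.4356,93.8721) → (220.1771,90.5514) → (45.3764,11.3186) → (116.0369,15.5116). Open path.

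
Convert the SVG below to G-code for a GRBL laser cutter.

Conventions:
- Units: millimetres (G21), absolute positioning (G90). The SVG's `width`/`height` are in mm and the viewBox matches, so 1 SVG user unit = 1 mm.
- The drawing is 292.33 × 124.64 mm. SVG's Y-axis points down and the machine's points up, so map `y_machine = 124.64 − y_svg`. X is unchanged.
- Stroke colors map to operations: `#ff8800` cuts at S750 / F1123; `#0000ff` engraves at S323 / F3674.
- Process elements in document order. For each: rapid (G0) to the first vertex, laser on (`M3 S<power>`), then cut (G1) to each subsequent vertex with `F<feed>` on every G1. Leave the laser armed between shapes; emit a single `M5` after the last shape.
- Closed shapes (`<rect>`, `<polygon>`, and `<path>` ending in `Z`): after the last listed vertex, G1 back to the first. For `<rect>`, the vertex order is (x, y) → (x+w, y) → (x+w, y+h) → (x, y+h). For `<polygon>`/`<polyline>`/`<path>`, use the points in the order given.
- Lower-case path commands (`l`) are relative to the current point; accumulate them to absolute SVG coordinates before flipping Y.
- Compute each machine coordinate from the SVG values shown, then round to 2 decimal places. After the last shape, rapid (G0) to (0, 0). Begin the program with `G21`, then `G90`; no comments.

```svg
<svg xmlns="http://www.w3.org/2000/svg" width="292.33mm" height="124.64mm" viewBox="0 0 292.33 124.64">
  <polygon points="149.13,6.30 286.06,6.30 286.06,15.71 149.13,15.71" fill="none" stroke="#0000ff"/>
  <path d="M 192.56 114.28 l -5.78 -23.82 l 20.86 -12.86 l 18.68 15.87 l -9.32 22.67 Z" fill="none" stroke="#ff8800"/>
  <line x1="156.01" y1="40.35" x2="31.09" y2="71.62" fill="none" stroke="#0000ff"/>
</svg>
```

G21
G90
G0 X149.13 Y118.34
M3 S323
G1 X286.06 Y118.34 F3674
G1 X286.06 Y108.93 F3674
G1 X149.13 Y108.93 F3674
G1 X149.13 Y118.34 F3674
G0 X192.56 Y10.36
M3 S750
G1 X186.78 Y34.18 F1123
G1 X207.64 Y47.04 F1123
G1 X226.32 Y31.17 F1123
G1 X217.00 Y8.50 F1123
G1 X192.56 Y10.36 F1123
G0 X156.01 Y84.29
M3 S323
G1 X31.09 Y53.02 F3674
M5
G0 X0.00 Y0.00

Since the viewBox matches the mm dimensions, user units are millimetres directly. The only transform is the Y-flip y_m = 124.64 − y_svg.

Shape 1 is a rectangle drawn with `<polygon>`. Its stroke #0000ff means engrave at S323, F3674. After flipping Y the toolpath is (149.13,118.34) → (286.06,118.34) → (286.06,108.93) → (149.13,108.93) → (149.13,118.34), returning to the start.

Shape 2 is a regular polygon drawn with `<path>`. Its stroke #ff8800 means cut at S750, F1123. After flipping Y the toolpath is (192.56,10.36) → (186.78,34.18) → (207.64,47.04) → (226.32,31.17) → (217.00,8.50) → (192.56,10.36), returning to the start.

Shape 3 is a line segment drawn with `<line>`. Its stroke #0000ff means engrave at S323, F3674. After flipping Y the toolpath is (156.01,84.29) → (31.09,53.02).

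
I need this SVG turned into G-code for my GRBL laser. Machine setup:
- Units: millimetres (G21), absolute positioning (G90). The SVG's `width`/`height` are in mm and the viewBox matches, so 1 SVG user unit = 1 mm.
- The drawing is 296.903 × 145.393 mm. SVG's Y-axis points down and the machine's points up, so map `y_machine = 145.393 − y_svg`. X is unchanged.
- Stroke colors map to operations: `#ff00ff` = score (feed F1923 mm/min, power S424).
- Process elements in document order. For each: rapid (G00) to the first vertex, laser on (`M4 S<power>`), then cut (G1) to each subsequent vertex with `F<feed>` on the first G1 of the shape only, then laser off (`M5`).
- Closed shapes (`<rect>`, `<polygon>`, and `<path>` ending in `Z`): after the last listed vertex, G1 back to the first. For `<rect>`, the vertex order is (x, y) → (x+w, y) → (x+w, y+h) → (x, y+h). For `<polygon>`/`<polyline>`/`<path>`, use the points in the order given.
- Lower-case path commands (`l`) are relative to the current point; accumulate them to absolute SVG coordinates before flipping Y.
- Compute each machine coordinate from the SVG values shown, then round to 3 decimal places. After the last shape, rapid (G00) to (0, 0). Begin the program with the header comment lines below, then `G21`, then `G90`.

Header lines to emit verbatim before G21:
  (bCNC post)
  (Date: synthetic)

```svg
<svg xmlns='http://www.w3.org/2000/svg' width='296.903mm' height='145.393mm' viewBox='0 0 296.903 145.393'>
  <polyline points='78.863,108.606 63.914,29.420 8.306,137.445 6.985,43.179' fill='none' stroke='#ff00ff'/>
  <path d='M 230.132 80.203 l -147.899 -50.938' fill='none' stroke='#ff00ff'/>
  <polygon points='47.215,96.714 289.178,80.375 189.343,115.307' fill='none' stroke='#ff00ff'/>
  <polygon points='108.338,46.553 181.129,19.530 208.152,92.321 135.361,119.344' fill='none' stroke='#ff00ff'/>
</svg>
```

(bCNC post)
(Date: synthetic)
G21
G90
G00 X78.863 Y36.787
M4 S424
G1 X63.914 Y115.973 F1923
G1 X8.306 Y7.948
G1 X6.985 Y102.214
M5
G00 X230.132 Y65.190
M4 S424
G1 X82.233 Y116.128 F1923
M5
G00 X47.215 Y48.679
M4 S424
G1 X289.178 Y65.018 F1923
G1 X189.343 Y30.086
G1 X47.215 Y48.679
M5
G00 X108.338 Y98.840
M4 S424
G1 X181.129 Y125.863 F1923
G1 X208.152 Y53.072
G1 X135.361 Y26.049
G1 X108.338 Y98.840
M5
G00 X0.000 Y0.000

Since the viewBox matches the mm dimensions, user units are millimetres directly. The only transform is the Y-flip y_m = 145.393 − y_svg.

Shape 1 is a open polyline drawn with `<polyline>`. Its stroke #ff00ff means score at S424, F1923. After flipping Y the toolpath is (78.863,36.787) → (63.914,115.973) → (8.306,7.948) → (6.985,102.214).

Shape 2 is a line segment drawn with `<path>`. Its stroke #ff00ff means score at S424, F1923. After flipping Y the toolpath is (230.132,65.190) → (82.233,116.128).

Shape 3 is a closed polygon drawn with `<polygon>`. Its stroke #ff00ff means score at S424, F1923. After flipping Y the toolpath is (47.215,48.679) → (289.178,65.018) → (189.343,30.086) → (47.215,48.679), returning to the start.

Shape 4 is a regular polygon drawn with `<polygon>`. Its stroke #ff00ff means score at S424, F1923. After flipping Y the toolpath is (108.338,98.840) → (181.129,125.863) → (208.152,53.072) → (135.361,26.049) → (108.338,98.840), returning to the start.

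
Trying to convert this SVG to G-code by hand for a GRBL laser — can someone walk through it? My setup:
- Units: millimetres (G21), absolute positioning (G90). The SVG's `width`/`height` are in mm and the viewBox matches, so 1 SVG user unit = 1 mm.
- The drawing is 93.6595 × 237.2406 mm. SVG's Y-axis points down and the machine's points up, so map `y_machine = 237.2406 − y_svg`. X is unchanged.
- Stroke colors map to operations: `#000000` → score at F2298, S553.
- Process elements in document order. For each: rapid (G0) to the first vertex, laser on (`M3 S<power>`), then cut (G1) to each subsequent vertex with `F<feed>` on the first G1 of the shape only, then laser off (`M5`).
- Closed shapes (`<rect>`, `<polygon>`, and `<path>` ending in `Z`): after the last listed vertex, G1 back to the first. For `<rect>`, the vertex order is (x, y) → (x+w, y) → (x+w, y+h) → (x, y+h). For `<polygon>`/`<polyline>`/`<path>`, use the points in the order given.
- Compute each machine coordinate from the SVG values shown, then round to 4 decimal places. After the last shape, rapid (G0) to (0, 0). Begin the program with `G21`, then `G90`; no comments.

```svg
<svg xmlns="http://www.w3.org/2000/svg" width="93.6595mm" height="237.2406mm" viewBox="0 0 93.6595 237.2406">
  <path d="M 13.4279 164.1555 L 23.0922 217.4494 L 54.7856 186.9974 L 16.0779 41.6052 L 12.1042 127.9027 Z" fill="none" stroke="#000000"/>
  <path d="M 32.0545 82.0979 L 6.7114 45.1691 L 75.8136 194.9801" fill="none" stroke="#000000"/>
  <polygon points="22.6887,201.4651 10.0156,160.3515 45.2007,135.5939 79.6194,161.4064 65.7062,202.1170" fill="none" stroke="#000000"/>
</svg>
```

1 u = 1 mm; y_m = 237.2406 − y.

[1] `<path>` closed polygon, #000000→score S553 F2298: (13.4279,73.0851) → (23.0922,19.7912) → (54.7856,50.2432) → (16.0779,195.6354) → (12.1042,109.3379) → (13.4279,73.0851) (closed)

[2] `<path>` open polyline, #000000→score S553 F2298: (32.0545,155.1427) → (6.7114,192.0715) → (75.8136,42.2605)

[3] `<polygon>` regular polygon, #000000→score S553 F2298: (22.6887,35.7755) → (10.0156,76.8891) → (45.2007,101.6467) → (79.6194,75.8342) → (65.7062,35.1236) → (22.6887,35.7755) (closed)

G21
G90
G0 X13.4279 Y73.0851
M3 S553
G1 X23.0922 Y19.7912 F2298
G1 X54.7856 Y50.2432
G1 X16.0779 Y195.6354
G1 X12.1042 Y109.3379
G1 X13.4279 Y73.0851
M5
G0 X32.0545 Y155.1427
M3 S553
G1 X6.7114 Y192.0715 F2298
G1 X75.8136 Y42.2605
M5
G0 X22.6887 Y35.7755
M3 S553
G1 X10.0156 Y76.8891 F2298
G1 X45.2007 Y101.6467
G1 X79.6194 Y75.8342
G1 X65.7062 Y35.1236
G1 X22.6887 Y35.7755
M5
G0 X0.0000 Y0.0000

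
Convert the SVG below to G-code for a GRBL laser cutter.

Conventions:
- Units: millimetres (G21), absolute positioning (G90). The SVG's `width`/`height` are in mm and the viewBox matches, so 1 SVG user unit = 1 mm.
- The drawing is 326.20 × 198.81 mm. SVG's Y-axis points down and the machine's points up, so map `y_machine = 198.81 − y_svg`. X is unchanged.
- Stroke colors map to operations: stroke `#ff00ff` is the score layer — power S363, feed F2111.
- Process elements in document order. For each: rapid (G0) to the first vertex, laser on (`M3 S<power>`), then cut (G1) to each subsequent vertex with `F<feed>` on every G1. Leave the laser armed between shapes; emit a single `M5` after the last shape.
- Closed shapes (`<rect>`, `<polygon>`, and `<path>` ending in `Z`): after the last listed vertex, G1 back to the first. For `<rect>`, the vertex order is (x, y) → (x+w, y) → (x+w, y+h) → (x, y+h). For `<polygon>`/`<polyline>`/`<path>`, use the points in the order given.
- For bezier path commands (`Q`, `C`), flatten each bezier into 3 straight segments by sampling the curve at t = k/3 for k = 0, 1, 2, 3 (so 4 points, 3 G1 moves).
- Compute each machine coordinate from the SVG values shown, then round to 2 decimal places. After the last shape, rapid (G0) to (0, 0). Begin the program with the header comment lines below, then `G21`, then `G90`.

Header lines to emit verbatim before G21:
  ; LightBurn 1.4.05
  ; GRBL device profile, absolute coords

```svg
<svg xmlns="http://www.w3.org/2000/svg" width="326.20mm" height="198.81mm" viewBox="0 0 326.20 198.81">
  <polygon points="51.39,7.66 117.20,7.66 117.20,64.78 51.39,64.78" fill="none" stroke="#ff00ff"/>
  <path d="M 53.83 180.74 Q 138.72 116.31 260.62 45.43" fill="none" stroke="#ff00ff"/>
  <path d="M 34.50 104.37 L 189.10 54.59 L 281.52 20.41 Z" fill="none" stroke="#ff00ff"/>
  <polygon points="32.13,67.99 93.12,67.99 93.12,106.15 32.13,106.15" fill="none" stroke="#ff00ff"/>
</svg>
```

; LightBurn 1.4.05
; GRBL device profile, absolute coords
G21
G90
G0 X51.39 Y191.15
M3 S363
G1 X117.20 Y191.15 F2111
G1 X117.20 Y134.03 F2111
G1 X51.39 Y134.03 F2111
G1 X51.39 Y191.15 F2111
G0 X53.83 Y18.07
M3 S363
G1 X114.54 Y61.74 F2111
G1 X183.47 Y106.84 F2111
G1 X260.62 Y153.38 F2111
G0 X34.50 Y94.44
M3 S363
G1 X189.10 Y144.22 F2111
G1 X281.52 Y178.40 F2111
G1 X34.50 Y94.44 F2111
G0 X32.13 Y130.82
M3 S363
G1 X93.12 Y130.82 F2111
G1 X93.12 Y92.66 F2111
G1 X32.13 Y92.66 F2111
G1 X32.13 Y130.82 F2111
M5
G0 X0.00 Y0.00

1 u = 1 mm; y_m = 198.81 − y.

[1] `<polygon>` rectangle, #ff00ff→score S363 F2111: (51.39,191.15) → (117.20,191.15) → (117.20,134.03) → (51.39,134.03) → (51.39,191.15) (closed)

[2] `<path>` quadratic bezier, #ff00ff→score S363 F2111: (53.83,18.07) → (114.54,61.74) → (183.47,106.84) → (260.62,153.38)

[3] `<path>` closed polygon, #ff00ff→score S363 F2111: (34.50,94.44) → (189.10,144.22) → (281.52,178.40) → (34.50,94.44) (closed)

[4] `<polygon>` rectangle, #ff00ff→score S363 F2111: (32.13,130.82) → (93.12,130.82) → (93.12,92.66) → (32.13,92.66) → (32.13,130.82) (closed)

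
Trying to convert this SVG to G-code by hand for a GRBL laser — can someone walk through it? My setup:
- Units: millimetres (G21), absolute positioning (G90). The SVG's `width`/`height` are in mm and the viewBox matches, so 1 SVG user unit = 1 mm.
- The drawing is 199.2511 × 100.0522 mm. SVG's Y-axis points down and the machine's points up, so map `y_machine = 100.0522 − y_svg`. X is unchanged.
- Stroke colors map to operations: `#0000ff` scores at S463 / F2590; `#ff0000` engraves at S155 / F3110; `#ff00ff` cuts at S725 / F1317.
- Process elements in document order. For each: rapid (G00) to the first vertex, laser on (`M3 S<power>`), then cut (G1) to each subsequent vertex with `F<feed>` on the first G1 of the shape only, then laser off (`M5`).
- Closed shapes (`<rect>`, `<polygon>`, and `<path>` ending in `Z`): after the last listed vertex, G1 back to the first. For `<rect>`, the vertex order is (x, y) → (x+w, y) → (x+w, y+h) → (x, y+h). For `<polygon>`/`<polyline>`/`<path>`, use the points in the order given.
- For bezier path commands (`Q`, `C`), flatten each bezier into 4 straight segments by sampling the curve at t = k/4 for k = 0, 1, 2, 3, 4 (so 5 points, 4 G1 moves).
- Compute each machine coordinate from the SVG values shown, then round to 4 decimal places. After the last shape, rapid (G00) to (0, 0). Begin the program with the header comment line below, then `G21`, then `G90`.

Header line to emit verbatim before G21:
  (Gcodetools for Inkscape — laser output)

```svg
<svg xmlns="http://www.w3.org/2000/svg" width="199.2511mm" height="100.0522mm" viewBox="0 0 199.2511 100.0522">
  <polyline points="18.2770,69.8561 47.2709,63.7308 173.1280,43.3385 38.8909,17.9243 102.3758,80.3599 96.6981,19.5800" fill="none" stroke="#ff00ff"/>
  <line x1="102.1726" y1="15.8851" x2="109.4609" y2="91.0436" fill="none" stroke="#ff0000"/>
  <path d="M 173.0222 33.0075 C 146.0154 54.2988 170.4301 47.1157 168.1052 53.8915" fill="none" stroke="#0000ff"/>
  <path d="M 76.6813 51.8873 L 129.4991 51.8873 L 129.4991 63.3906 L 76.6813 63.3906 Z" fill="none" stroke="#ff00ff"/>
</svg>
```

(Gcodetools for Inkscape — laser output)
G21
G90
G00 X18.2770 Y30.1961
M3 S725
G1 X47.2709 Y36.3214 F1317
G1 X173.1280 Y56.7137
G1 X38.8909 Y82.1279
G1 X102.3758 Y19.6923
G1 X96.6981 Y80.4722
M5
G00 X102.1726 Y84.1671
M3 S155
G1 X109.4609 Y9.0086 F3110
M5
G00 X173.0222 Y67.0447
M3 S463
G1 X161.1874 Y55.7522 F2590
G1 X161.3080 Y51.1594
G1 X166.0565 Y49.2883
G1 X168.1052 Y46.1607
M5
G00 X76.6813 Y48.1649
M3 S725
G1 X129.4991 Y48.1649 F1317
G1 X129.4991 Y36.6616
G1 X76.6813 Y36.6616
G1 X76.6813 Y48.1649
M5
G00 X0.0000 Y0.0000

1 u = 1 mm; y_m = 100.0522 − y.

[1] `<polyline>` open polyline, #ff00ff→cut S725 F1317: (18.2770,30.1961) → (47.2709,36.3214) → (173.1280,56.7137) → (38.8909,82.1279) → (102.3758,19.6923) → (96.6981,80.4722)

[2] `<line>` line segment, #ff0000→engrave S155 F3110: (102.1726,84.1671) → (109.4609,9.0086)

[3] `<path>` cubic bezier, #0000ff→score S463 F2590: (173.0222,67.0447) → (161.1874,55.7522) → (161.3080,51.1594) → (166.0565,49.2883) → (168.1052,46.1607)

[4] `<path>` rectangle, #ff00ff→cut S725 F1317: (76.6813,48.1649) → (129.4991,48.1649) → (129.4991,36.6616) → (76.6813,36.6616) → (76.6813,48.1649) (closed)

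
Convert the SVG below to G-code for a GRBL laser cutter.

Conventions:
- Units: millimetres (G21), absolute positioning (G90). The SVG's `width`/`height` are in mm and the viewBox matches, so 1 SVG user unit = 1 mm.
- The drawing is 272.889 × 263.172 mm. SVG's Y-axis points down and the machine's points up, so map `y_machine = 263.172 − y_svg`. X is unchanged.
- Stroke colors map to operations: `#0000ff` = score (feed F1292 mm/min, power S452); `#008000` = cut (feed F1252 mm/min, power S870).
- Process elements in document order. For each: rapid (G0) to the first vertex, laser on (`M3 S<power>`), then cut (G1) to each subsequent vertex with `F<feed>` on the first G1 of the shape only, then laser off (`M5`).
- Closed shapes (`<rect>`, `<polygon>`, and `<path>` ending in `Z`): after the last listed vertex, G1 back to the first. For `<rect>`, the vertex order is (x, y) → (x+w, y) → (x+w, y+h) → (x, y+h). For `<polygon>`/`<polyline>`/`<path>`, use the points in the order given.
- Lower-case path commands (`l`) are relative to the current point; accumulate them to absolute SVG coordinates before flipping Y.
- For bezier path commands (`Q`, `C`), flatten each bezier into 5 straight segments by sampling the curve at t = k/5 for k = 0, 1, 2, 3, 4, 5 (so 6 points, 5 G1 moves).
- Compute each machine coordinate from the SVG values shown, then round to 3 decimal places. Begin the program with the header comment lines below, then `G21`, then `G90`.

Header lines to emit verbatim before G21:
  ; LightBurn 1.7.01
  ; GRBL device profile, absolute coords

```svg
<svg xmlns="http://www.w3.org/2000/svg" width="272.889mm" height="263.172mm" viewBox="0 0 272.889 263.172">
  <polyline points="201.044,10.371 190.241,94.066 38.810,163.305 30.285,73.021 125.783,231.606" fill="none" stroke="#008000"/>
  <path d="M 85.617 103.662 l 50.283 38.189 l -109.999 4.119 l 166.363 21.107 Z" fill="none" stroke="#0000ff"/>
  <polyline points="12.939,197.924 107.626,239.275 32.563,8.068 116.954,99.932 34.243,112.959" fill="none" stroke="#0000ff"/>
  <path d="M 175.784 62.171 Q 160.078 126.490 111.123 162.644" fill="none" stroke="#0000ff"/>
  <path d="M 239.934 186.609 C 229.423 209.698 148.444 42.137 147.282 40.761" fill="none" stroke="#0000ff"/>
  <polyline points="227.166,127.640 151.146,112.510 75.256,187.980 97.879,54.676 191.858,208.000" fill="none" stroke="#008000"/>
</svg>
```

viewBox `0 0 272.889 263.172` with mm width/height → 1 unit = 1 mm. Flip: y_m = 263.172 − y_svg.

**Shape 1** — `<polyline>` open polyline, stroke `#008000` → cut (S870, F1252). Machine vertices: (201.044,252.801) → (190.241,169.106) → (38.810,99.867) → (30.285,190.151) → (125.783,31.566). Open path.

**Shape 2** — `<path>` closed polygon, stroke `#0000ff` → score (S452, F1292). Machine vertices: (85.617,159.510) → (135.900,121.321) → (25.901,117.202) → (192.264,96.095) → (85.617,159.510). Closed: final G1 returns to the first vertex.

**Shape 3** — `<polyline>` open polyline, stroke `#0000ff` → score (S452, F1292). Machine vertices: (12.939,65.248) → (107.626,23.897) → (32.563,255.104) → (116.954,163.240) → (34.243,150.213). Open path.

**Shape 4** — `<path>` quadratic bezier, stroke `#0000ff` → score (S452, F1292). Control points (SVG): P0=(175.784,62.171), P1=(160.078,126.490), P2=(111.123,162.644); sampled at t=k/5. Machine vertices: (175.784,201.001) → (168.172,176.400) → (157.899,154.052) → (144.967,133.958) → (129.375,116.116) → (111.123,100.528). Open path.

**Shape 5** — `<path>` cubic bezier, stroke `#0000ff` → score (S452, F1292). Control points (SVG): P0=(239.934,186.609), P1=(229.423,209.698), P2=(148.444,42.137), P3=(147.282,40.761); sampled at t=k/5. Machine vertices: (239.934,76.563) → (226.374,82.733) → (203.114,117.531) → (177.370,163.828) → (156.355,204.498) → (147.282,222.411). Open path.

**Shape 6** — `<polyline>` open polyline, stroke `#008000` → cut (S870, F1252). Machine vertices: (227.166,135.532) → (151.146,150.662) → (75.256,75.192) → (97.879,208.496) → (191.858,55.172). Open path.

; LightBurn 1.7.01
; GRBL device profile, absolute coords
G21
G90
G0 X201.044 Y252.801
M3 S870
G1 X190.241 Y169.106 F1252
G1 X38.810 Y99.867
G1 X30.285 Y190.151
G1 X125.783 Y31.566
M5
G0 X85.617 Y159.510
M3 S452
G1 X135.900 Y121.321 F1292
G1 X25.901 Y117.202
G1 X192.264 Y96.095
G1 X85.617 Y159.510
M5
G0 X12.939 Y65.248
M3 S452
G1 X107.626 Y23.897 F1292
G1 X32.563 Y255.104
G1 X116.954 Y163.240
G1 X34.243 Y150.213
M5
G0 X175.784 Y201.001
M3 S452
G1 X168.172 Y176.400 F1292
G1 X157.899 Y154.052
G1 X144.967 Y133.958
G1 X129.375 Y116.116
G1 X111.123 Y100.528
M5
G0 X239.934 Y76.563
M3 S452
G1 X226.374 Y82.733 F1292
G1 X203.114 Y117.531
G1 X177.370 Y163.828
G1 X156.355 Y204.498
G1 X147.282 Y222.411
M5
G0 X227.166 Y135.532
M3 S870
G1 X151.146 Y150.662 F1252
G1 X75.256 Y75.192
G1 X97.879 Y208.496
G1 X191.858 Y55.172
M5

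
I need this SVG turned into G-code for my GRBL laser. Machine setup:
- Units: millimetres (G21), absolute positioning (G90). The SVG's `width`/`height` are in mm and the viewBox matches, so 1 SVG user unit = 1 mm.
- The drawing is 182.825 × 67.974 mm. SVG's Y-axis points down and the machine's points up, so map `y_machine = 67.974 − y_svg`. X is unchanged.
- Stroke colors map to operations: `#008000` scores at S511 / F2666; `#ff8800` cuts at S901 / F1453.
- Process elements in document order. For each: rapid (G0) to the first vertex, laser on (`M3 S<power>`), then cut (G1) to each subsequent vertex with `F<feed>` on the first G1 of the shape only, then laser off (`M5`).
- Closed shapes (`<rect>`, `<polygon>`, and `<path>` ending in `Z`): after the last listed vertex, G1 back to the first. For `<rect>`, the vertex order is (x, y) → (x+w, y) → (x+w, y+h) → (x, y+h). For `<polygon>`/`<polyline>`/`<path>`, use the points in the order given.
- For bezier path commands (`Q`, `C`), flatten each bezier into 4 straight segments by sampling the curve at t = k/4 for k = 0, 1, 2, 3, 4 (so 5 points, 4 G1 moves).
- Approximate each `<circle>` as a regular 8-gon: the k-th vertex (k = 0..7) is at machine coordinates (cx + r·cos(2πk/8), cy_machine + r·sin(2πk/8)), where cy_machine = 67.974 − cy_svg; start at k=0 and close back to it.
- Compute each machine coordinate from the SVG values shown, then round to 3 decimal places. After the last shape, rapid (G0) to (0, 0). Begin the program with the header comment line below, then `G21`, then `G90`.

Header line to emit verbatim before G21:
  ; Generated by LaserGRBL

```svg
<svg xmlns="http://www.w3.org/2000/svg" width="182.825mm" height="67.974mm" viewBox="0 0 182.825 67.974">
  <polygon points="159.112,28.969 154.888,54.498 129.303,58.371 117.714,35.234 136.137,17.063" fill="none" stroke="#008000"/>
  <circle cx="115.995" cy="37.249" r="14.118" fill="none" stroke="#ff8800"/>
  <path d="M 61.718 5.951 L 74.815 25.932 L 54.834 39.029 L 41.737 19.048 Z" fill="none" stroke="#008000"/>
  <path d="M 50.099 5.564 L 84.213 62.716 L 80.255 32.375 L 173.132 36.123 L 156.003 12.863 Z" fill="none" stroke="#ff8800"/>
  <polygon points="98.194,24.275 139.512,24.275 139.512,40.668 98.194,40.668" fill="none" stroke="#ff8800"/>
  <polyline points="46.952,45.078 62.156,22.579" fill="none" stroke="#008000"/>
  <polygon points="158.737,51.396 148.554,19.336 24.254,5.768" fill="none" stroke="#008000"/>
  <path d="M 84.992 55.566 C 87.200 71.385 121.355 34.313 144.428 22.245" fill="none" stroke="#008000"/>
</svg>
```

; Generated by LaserGRBL
G21
G90
G0 X159.112 Y39.005
M3 S511
G1 X154.888 Y13.476 F2666
G1 X129.303 Y9.603
G1 X117.714 Y32.740
G1 X136.137 Y50.911
G1 X159.112 Y39.005
M5
G0 X130.113 Y30.725
M3 S901
G1 X125.978 Y40.708 F1453
G1 X115.995 Y44.843
G1 X106.012 Y40.708
G1 X101.877 Y30.725
G1 X106.012 Y20.742
G1 X115.995 Y16.607
G1 X125.978 Y20.742
G1 X130.113 Y30.725
M5
G0 X61.718 Y62.023
M3 S511
G1 X74.815 Y42.042 F2666
G1 X54.834 Y28.945
G1 X41.737 Y48.926
G1 X61.718 Y62.023
M5
G0 X50.099 Y62.410
M3 S901
G1 X84.213 Y5.258 F1453
G1 X80.255 Y35.599
G1 X173.132 Y31.851
G1 X156.003 Y55.111
G1 X50.099 Y62.410
M5
G0 X98.194 Y43.699
M3 S901
G1 X139.512 Y43.699 F1453
G1 X139.512 Y27.306
G1 X98.194 Y27.306
G1 X98.194 Y43.699
M5
G0 X46.952 Y22.896
M3 S511
G1 X62.156 Y45.395 F2666
M5
G0 X158.737 Y16.578
M3 S511
G1 X148.554 Y48.638 F2666
G1 X24.254 Y62.206
G1 X158.737 Y16.578
M5
G0 X84.992 Y12.408
M3 S511
G1 X91.966 Y9.244 F2666
G1 X106.886 Y18.611
G1 X125.718 Y33.207
G1 X144.428 Y45.729
M5
G0 X0.000 Y0.000

Since the viewBox matches the mm dimensions, user units are millimetres directly. The only transform is the Y-flip y_m = 67.974 − y_svg.

Shape 1 is a regular polygon drawn with `<polygon>`. Its stroke #008000 means score at S511, F2666. After flipping Y the toolpath is (159.112,39.005) → (154.888,13.476) → (129.303,9.603) → (117.714,32.740) → (136.137,50.911) → (159.112,39.005), returning to the start.

Shape 2 is a circle drawn with `<circle>`. Its stroke #ff8800 means cut at S901, F1453. After flipping Y the toolpath is (130.113,30.725) → (125.978,40.708) → (115.995,44.843) → (106.012,40.708) → (101.877,30.725) → (106.012,20.742) → (115.995,16.607) → (125.978,20.742) → (130.113,30.725), returning to the start.

Shape 3 is a regular polygon drawn with `<path>`. Its stroke #008000 means score at S511, F2666. After flipping Y the toolpath is (61.718,62.023) → (74.815,42.042) → (54.834,28.945) → (41.737,48.926) → (61.718,62.023), returning to the start.

Shape 4 is a closed polygon drawn with `<path>`. Its stroke #ff8800 means cut at S901, F1453. After flipping Y the toolpath is (50.099,62.410) → (84.213,5.258) → (80.255,35.599) → (173.132,31.851) → (156.003,55.111) → (50.099,62.410), returning to the start.

Shape 5 is a rectangle drawn with `<polygon>`. Its stroke #ff8800 means cut at S901, F1453. After flipping Y the toolpath is (98.194,43.699) → (139.512,43.699) → (139.512,27.306) → (98.194,27.306) → (98.194,43.699), returning to the start.

Shape 6 is a line segment drawn with `<polyline>`. Its stroke #008000 means score at S511, F2666. After flipping Y the toolpath is (46.952,22.896) → (62.156,45.395).

Shape 7 is a closed polygon drawn with `<polygon>`. Its stroke #008000 means score at S511, F2666. After flipping Y the toolpath is (158.737,16.578) → (148.554,48.638) → (24.254,62.206) → (158.737,16.578), returning to the start.

Shape 8 is a cubic bezier drawn with `<path>`. Its stroke #008000 means score at S511, F2666. After flipping Y the toolpath is (84.992,12.408) → (91.966,9.244) → (106.886,18.611) → (125.718,33.207) → (144.428,45.729).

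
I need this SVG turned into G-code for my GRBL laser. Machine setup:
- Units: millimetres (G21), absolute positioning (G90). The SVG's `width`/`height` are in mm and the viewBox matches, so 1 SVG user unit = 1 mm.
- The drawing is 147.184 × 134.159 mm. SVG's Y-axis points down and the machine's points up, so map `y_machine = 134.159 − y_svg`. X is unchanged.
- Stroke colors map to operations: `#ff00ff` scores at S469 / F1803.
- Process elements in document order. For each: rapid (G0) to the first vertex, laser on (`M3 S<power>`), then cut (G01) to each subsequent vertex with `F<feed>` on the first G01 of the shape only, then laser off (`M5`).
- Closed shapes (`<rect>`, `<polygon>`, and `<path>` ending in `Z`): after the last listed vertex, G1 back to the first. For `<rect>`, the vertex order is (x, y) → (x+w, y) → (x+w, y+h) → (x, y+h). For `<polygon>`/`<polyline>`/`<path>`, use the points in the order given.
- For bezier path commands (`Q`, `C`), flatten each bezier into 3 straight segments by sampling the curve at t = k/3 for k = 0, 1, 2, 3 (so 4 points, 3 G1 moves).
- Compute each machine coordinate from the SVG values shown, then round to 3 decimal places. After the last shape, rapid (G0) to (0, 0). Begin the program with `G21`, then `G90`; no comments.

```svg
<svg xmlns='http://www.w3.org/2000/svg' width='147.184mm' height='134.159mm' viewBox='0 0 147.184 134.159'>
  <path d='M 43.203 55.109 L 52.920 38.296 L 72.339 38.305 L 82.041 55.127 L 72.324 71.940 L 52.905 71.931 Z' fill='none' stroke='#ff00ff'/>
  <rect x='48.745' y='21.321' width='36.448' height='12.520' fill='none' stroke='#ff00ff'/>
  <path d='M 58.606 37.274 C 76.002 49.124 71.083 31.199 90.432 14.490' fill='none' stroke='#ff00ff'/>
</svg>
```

G21
G90
G0 X43.203 Y79.050
M3 S469
G01 X52.920 Y95.863 F1803
G01 X72.339 Y95.854
G01 X82.041 Y79.032
G01 X72.324 Y62.219
G01 X52.905 Y62.228
G01 X43.203 Y79.050
M5
G0 X48.745 Y112.838
M3 S469
G01 X85.193 Y112.838 F1803
G01 X85.193 Y100.318
G01 X48.745 Y100.318
G01 X48.745 Y112.838
M5
G0 X58.606 Y96.885
M3 S469
G01 X70.289 Y93.812 F1803
G01 X77.447 Y103.702
G01 X90.432 Y119.669
M5
G0 X0.000 Y0.000

viewBox `0 0 147.184 134.159` with mm width/height → 1 unit = 1 mm. Flip: y_m = 134.159 − y_svg.

**Shape 1** — `<path>` regular polygon, stroke `#ff00ff` → score (S469, F1803). Machine vertices: (43.203,79.050) → (52.920,95.863) → (72.339,95.854) → (82.041,79.032) → (72.324,62.219) → (52.905,62.228) → (43.203,79.050). Closed: final G1 returns to the first vertex.

**Shape 2** — `<rect>` rectangle, stroke `#ff00ff` → score (S469, F1803). Machine vertices: (48.745,112.838) → (85.193,112.838) → (85.193,100.318) → (48.745,100.318) → (48.745,112.838). Closed: final G1 returns to the first vertex.

**Shape 3** — `<path>` cubic bezier, stroke `#ff00ff` → score (S469, F1803). Control points (SVG): P0=(58.606,37.274), P1=(76.002,49.124), P2=(71.083,31.199), P3=(90.432,14.490); sampled at t=k/3. Machine vertices: (58.606,96.885) → (70.289,93.812) → (77.447,103.702) → (90.432,119.669). Open path.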